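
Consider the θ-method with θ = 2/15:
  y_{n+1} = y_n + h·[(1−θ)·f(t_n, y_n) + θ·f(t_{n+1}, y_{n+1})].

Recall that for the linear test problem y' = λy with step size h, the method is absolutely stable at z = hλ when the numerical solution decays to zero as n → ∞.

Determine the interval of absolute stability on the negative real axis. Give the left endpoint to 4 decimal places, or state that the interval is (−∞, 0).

z∈(-2.7273,0).

Test eqn y'=λy, z=hλ:
  y_{n+1} = y_n + z·[13/15·y_n + 2/15·y_{n+1}] ⇒ (1 − 2/15z)y_{n+1} = (1 + 13/15z)y_n
  R(z) = (1 + 13/15z)/(1 − 2/15z).

Solve |R(x)|<1 on ℝ⁻.
x=-0.98: |R|=0.1333
R=−1: 1+13/15x = −1+2/15x ⇒ -11/15x=2 ⇒ x=2/(-11/15)=-2.7273
Confirm numerically:
  x=-1.580: |R|=0.30507 <1
  x=-1.434: |R|=0.20383 <1
  x=-1.354: |R|=0.14694 <1
  x=-3.188: |R|=1.23709 >1
  x=-3.029: |R|=1.15761 >1
  x=-2.935: |R|=1.10949 >1
So |R|<1 on (-2.7273, 0).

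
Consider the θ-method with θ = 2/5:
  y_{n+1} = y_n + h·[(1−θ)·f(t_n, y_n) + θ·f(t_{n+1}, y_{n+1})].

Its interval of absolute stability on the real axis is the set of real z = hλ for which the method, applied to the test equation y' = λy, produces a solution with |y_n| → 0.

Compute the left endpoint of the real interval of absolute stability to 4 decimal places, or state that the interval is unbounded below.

left endpoint -10.0000.

Test eqn y'=λy, z=hλ:
  y_{n+1} = y_n + z·[3/5·y_n + 2/5·y_{n+1}] ⇒ (1 − 2/5z)y_{n+1} = (1 + 3/5z)y_n
  ⇒ R(z) = (1 + 3/5z)/(1 − 2/5z).

Find x<0 with |R(x)|<1.
x=-0.76: |R|=0.4172
R=−1: 1+3/5x = −1+2/5x ⇒ -1/5x=2 ⇒ x=2/(-1/5)=-10.0000
Confirm numerically:
  x=-6.171: |R|=0.77921 <1
  x=-5.910: |R|=0.75684 <1
  x=-4.657: |R|=0.62673 <1
  x=-4.640: |R|=0.62465 <1
  x=-10.548: |R|=1.02100 >1
  x=-10.425: |R|=1.01644 >1
Interval (-10.0000, 0).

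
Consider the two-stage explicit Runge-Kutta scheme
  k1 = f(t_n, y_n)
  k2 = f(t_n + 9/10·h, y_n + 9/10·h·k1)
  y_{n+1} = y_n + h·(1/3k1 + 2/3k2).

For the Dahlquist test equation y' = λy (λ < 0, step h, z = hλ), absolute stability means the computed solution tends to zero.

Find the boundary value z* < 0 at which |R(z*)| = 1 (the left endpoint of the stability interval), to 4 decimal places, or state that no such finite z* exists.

z* = -1.6667.

Test eqn y'=λy, z=hλ:
  k1=λy_n ⇒ h·k1=z·y_n;  k2=λ(1+9/10z)y_n ⇒ h·k2=z(1+9/10z)y_n
  y_{n+1}/y_n = 1 + 1/3z + 2/3z(1+9/10z) = 1 + z + 3/5z²
  ⇒ R(z) = 1 + z + 3/5z².

Boundary: |R(x)|=1, x<0.
x=-1.54: |R|=0.8830
R=1: x+3/5x²=0 ⇒ x=−5/3=-1.6667; min R=1−1/(4·3/5)=0.5833>−1
Confirm numerically:
  x=-1.416: |R|=0.78703 <1
  x=-1.039: |R|=0.60871 <1
  x=-0.949: |R|=0.59136 <1
  x=-2.167: |R|=1.65053 >1
  x=-1.887: |R|=1.24946 >1
  x=-1.708: |R|=1.04236 >1
Stable set (-1.6667, 0).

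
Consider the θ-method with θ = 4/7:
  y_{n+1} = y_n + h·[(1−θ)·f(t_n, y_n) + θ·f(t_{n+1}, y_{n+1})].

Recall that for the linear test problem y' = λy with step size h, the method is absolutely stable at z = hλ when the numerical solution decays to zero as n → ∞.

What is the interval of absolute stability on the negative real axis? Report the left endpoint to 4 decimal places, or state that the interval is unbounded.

unbounded; (−∞, 0).

With y'=λy (z=hλ):
  y_{n+1} = y_n + z·[3/7·y_n + 4/7·y_{n+1}] ⇒ (1 − 4/7z)y_{n+1} = (1 + 3/7z)y_n
  R(z) = (1 + 3/7z)/(1 − 4/7z).

Find x<0 with |R(x)|<1.
x=-1.43: |R|=0.2131
x=-2: |R|=0.0667
x=-10: |R|=0.4894
x=-100: |R|=0.7199
θ=4/7≥1/2 ⇒ |1+3/7x|<|1−4/7x| ∀x<0 ⇒ unbounded interval.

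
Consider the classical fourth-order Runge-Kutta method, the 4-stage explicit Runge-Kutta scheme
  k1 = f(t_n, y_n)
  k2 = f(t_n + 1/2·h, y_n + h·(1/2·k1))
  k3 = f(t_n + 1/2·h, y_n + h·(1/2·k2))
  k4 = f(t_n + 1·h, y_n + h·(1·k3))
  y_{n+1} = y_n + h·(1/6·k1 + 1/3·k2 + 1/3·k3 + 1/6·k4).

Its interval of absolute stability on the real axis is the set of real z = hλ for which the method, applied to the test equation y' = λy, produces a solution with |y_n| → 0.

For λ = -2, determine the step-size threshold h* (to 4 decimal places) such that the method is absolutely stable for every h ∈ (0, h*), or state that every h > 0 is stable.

Set f=λy, z=hλ:
  order 4, 4-stage ⇒ R(z)=1+z+z^2/2+z^3/6+z^4/24
  (e.g. R(-1.67)=0.27229, |R|=0.27229)

Need |R(x)|<1, x<0.
x=-1.67: |R|=0.2723
|R(-2.73)|=0.9198 |R(-1.09)|=0.3470 |R(-0.55)|=0.5773
Bisect:
  x_lo=-3.5663 |R|=2.9734  x_hi=-0.2794 |R|=0.7562
  mid=-1.92287 |R|=0.31052 →hi
  mid=-2.74460 |R|=0.94036 →hi
  mid=-3.15546 |R|=1.71741 →lo
  mid=-2.95003 |R|=1.27814 →lo
  mid=-2.84731 |R|=1.09760 →lo
  mid=-2.79596 |R|=1.01619 →lo
  mid=-2.77028 |R|=0.97759 →hi
  mid=-2.78312 |R|=0.99672 →hi
  ...
  [-2.78532,-2.78512] ⇒ x*=-2.7853
Interval (-2.7853, 0).

(-2.7853,0); λ=-2 ⇒ h* = 1.3926.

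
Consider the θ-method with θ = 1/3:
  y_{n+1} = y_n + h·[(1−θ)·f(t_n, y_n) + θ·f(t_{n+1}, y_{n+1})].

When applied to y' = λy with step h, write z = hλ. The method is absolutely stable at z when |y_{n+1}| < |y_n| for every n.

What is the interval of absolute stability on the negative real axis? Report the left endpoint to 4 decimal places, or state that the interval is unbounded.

(-6.0000, 0).

Set f=λy, z=hλ:
  y_{n+1} = y_n + z·[2/3·y_n + 1/3·y_{n+1}] ⇒ (1 − 1/3z)y_{n+1} = (1 + 2/3z)y_n
  so R(z) = (1 + 2/3z)/(1 − 1/3z).

Solve |R(x)|<1 on ℝ⁻.
x=-1.04: |R|=0.2277
R=−1: 1+2/3x = −1+1/3x ⇒ -1/3x=2 ⇒ x=2/(-1/3)=-6.0000
Confirm numerically:
  x=-5.599: |R|=0.95337 <1
  x=-4.148: |R|=0.74091 <1
  x=-3.538: |R|=0.62343 <1
  x=-6.542: |R|=1.05680 >1
  x=-6.363: |R|=1.03877 >1
  x=-6.196: |R|=1.02131 >1
So |R|<1 on (-6.0000, 0).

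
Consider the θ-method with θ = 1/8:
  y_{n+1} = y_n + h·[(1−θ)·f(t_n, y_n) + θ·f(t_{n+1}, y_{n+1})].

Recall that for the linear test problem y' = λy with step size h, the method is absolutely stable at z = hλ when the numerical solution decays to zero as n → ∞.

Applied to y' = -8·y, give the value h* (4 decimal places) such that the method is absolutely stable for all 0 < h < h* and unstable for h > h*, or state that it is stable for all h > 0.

Set f=λy, z=hλ:
  y_{n+1} = y_n + z·[7/8·y_n + 1/8·y_{n+1}] ⇒ (1 − 1/8z)y_{n+1} = (1 + 7/8z)y_n
  so R(z) = (1 + 7/8z)/(1 − 1/8z).

Boundary: |R(x)|=1, x<0.
x=-0.62: |R|=0.4246
R=−1: 1+7/8x = −1+1/8x ⇒ -3/4x=2 ⇒ x=2/(-3/4)=-2.6667
Confirm numerically:
  x=-2.511: |R|=0.91114 <1
  x=-2.144: |R|=0.69085 <1
  x=-1.969: |R|=0.58010 <1
  x=-1.439: |R|=0.21962 <1
  x=-3.101: |R|=1.23475 >1
  x=-2.770: |R|=1.05757 >1
So |R|<1 on (-2.6667, 0).

(-2.6667,0); λ=-8 ⇒ h* = (8/3)/8 = 0.3333.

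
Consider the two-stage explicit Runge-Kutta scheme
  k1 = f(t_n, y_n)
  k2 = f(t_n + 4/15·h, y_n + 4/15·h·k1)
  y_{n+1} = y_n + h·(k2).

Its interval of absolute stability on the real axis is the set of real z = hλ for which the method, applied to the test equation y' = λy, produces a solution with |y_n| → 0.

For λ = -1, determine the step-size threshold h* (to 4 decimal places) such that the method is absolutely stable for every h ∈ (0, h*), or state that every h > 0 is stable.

(-3.7500,0); λ=-1 ⇒ h* = (15/4)/1 = 3.7500.

Test eqn y'=λy, z=hλ:
  k1=λy_n ⇒ h·k1=z·y_n;  k2=λ(1+4/15z)y_n ⇒ h·k2=z(1+4/15z)y_n
  y_{n+1}/y_n = 1 + z(1+4/15z) = 1 + z + 4/15z²
  Hence R(z) = 1 + z + 4/15z².

Find x<0 with |R(x)|<1.
x=-1: |R|=0.2667
R=1: x+4/15x²=0 ⇒ x=−15/4=-3.7500; min R=1−1/(4·4/15)=0.0625>−1
Confirm numerically:
  x=-3.680: |R|=0.93131 <1
  x=-3.541: |R|=0.80265 <1
  x=-2.058: |R|=0.07143 <1
  x=-3.986: |R|=1.25085 >1
  x=-3.886: |R|=1.14093 >1
  x=-3.831: |R|=1.08275 >1
So |R|<1 on (-3.7500, 0).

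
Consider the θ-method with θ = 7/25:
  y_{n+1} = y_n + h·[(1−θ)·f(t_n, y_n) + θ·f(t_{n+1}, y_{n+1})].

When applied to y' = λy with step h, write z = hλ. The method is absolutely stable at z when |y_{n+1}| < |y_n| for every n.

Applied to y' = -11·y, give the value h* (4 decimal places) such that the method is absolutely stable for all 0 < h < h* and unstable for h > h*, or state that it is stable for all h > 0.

Set f=λy, z=hλ:
  y_{n+1} = y_n + z·[18/25·y_n + 7/25·y_{n+1}] ⇒ (1 − 7/25z)y_{n+1} = (1 + 18/25z)y_n
  Hence R(z) = (1 + 18/25z)/(1 − 7/25z).

Boundary: |R(x)|=1, x<0.
x=-1.78: |R|=0.1879
R=−1: 1+18/25x = −1+7/25x ⇒ -11/25x=2 ⇒ x=2/(-11/25)=-4.5455
Confirm numerically:
  x=-4.232: |R|=0.93688 <1
  x=-3.814: |R|=0.84437 <1
  x=-2.050: |R|=0.30241 <1
  x=-4.972: |R|=1.07846 >1
  x=-4.935: |R|=1.07196 >1
Interval (-4.5455, 0).

(-4.5455,0); λ=-11 ⇒ h* = (50/11)/11 = 0.4132.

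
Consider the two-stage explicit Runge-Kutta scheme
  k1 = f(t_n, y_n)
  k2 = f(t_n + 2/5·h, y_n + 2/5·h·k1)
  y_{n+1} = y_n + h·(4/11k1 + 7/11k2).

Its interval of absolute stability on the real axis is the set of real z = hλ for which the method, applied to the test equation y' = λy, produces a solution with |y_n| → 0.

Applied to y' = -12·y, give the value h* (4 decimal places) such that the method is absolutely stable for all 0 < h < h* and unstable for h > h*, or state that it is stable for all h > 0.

(-3.9286,0); λ=-12 ⇒ h* = (55/14)/12 = 0.3274.

Test eqn y'=λy, z=hλ:
  k1=λy_n ⇒ h·k1=z·y_n;  k2=λ(1+2/5z)y_n ⇒ h·k2=z(1+2/5z)y_n
  y_{n+1}/y_n = 1 + 4/11z + 7/11z(1+2/5z) = 1 + z + 14/55z²
  ⇒ R(z) = 1 + z + 14/55z².

Find x<0 with |R(x)|<1.
x=-1.67: |R|=0.0399
R=1: x+14/55x²=0 ⇒ x=−55/14=-3.9286; min R=1−1/(4·14/55)=0.0179>−1
Confirm numerically:
  x=-3.336: |R|=0.49681 <1
  x=-3.270: |R|=0.45183 <1
  x=-2.850: |R|=0.21755 <1
  x=-2.778: |R|=0.18640 <1
  x=-4.458: |R|=1.60078 >1
  x=-4.405: |R|=1.53421 >1
Interval (-3.9286, 0).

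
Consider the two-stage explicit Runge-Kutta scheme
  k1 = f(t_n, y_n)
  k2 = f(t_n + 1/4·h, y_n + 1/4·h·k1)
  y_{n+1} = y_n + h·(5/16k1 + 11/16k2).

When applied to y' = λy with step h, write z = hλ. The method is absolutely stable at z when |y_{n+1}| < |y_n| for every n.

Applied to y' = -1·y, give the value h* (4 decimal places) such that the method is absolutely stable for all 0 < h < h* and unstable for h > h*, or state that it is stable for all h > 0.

(-5.8182,0); λ=-1 ⇒ h* = (64/11)/1 = 5.8182.

Test eqn y'=λy, z=hλ:
  k1=λy_n ⇒ h·k1=z·y_n;  k2=λ(1+1/4z)y_n ⇒ h·k2=z(1+1/4z)y_n
  y_{n+1}/y_n = 1 + 5/16z + 11/16z(1+1/4z) = 1 + z + 11/64z²
  R(z) = 1 + z + 11/64z².

Need |R(x)|<1, x<0.
x=-1.74: |R|=0.2196
R=1: x+11/64x²=0 ⇒ x=−64/11=-5.8182; min R=1−1/(4·11/64)=-0.4545>−1
Confirm numerically:
  x=-4.856: |R|=0.19694 <1
  x=-3.800: |R|=0.31813 <1
  x=-3.787: |R|=0.32208 <1
  x=-2.756: |R|=0.45052 <1
  x=-6.342: |R|=1.57098 >1
  x=-6.282: |R|=1.50079 >1
So |R|<1 on (-5.8182, 0).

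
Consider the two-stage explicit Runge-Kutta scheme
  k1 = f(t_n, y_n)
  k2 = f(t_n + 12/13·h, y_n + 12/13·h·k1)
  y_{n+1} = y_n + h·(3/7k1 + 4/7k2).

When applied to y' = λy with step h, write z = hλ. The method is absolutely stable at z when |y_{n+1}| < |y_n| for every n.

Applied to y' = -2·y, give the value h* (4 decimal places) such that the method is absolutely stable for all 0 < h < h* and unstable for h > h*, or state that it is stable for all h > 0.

Test eqn y'=λy, z=hλ:
  k1=λy_n ⇒ h·k1=z·y_n;  k2=λ(1+12/13z)y_n ⇒ h·k2=z(1+12/13z)y_n
  y_{n+1}/y_n = 1 + 3/7z + 4/7z(1+12/13z) = 1 + z + 48/91z²
  so R(z) = 1 + z + 48/91z².

Need |R(x)|<1, x<0.
x=-1.48: |R|=0.6754
R=1: x+48/91x²=0 ⇒ x=−91/48=-1.8958; min R=1−1/(4·48/91)=0.5260>−1
Confirm numerically:
  x=-1.846: |R|=0.95148 <1
  x=-1.577: |R|=0.73479 <1
  x=-0.958: |R|=0.52610 <1
  x=-0.819: |R|=0.53481 <1
  x=-2.129: |R|=1.26184 >1
  x=-2.068: |R|=1.18780 >1
Stable set (-1.8958, 0).

(-1.8958,0); λ=-2 ⇒ h* = (91/48)/2 = 0.9479.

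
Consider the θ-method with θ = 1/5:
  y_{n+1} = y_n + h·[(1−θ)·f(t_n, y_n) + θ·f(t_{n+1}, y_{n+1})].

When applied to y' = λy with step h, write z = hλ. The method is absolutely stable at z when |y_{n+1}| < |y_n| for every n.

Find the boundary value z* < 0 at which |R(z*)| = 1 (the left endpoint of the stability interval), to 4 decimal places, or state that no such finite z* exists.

Test eqn y'=λy, z=hλ:
  y_{n+1} = y_n + z·[4/5·y_n + 1/5·y_{n+1}] ⇒ (1 − 1/5z)y_{n+1} = (1 + 4/5z)y_n
  R(z) = (1 + 4/5z)/(1 − 1/5z).

Find x<0 with |R(x)|<1.
x=-1.28: |R|=0.0191
R=−1: 1+4/5x = −1+1/5x ⇒ -3/5x=2 ⇒ x=2/(-3/5)=-3.3333
Confirm numerically:
  x=-2.552: |R|=0.68962 <1
  x=-1.704: |R|=0.27088 <1
  x=-1.557: |R|=0.18728 <1
  x=-3.839: |R|=1.17163 >1
  x=-3.805: |R|=1.16070 >1
  x=-3.531: |R|=1.06951 >1
Stable set (-3.3333, 0).

left endpoint -3.3333.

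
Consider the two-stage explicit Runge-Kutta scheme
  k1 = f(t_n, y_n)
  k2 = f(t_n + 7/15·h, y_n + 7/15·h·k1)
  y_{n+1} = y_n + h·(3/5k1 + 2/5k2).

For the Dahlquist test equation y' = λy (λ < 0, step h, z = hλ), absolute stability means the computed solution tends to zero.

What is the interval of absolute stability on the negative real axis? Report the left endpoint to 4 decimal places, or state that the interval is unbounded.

Set f=λy, z=hλ:
  k1=λy_n ⇒ h·k1=z·y_n;  k2=λ(1+7/15z)y_n ⇒ h·k2=z(1+7/15z)y_n
  y_{n+1}/y_n = 1 + 3/5z + 2/5z(1+7/15z) = 1 + z + 14/75z²
  ⇒ R(z) = 1 + z + 14/75z².

Boundary: |R(x)|=1, x<0.
x=-1.16: |R|=0.0912
R=1: x+14/75x²=0 ⇒ x=−75/14=-5.3571; min R=1−1/(4·14/75)=-0.3393>−1
Confirm numerically:
  x=-4.929: |R|=0.60607 <1
  x=-4.117: |R|=0.04694 <1
  x=-3.685: |R|=0.15021 <1
  x=-2.406: |R|=0.32542 <1
  x=-5.898: |R|=1.59546 >1
  x=-5.866: |R|=1.55719 >1
  x=-5.481: |R|=1.12672 >1
Interval (-5.3571, 0).

z∈(-5.3571,0).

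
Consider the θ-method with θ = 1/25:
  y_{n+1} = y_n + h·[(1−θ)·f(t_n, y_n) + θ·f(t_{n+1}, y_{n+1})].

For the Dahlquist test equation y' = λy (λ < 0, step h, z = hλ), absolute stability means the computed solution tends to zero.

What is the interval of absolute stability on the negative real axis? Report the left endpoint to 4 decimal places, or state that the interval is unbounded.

On y'=λy, z=hλ:
  y_{n+1} = y_n + z·[24/25·y_n + 1/25·y_{n+1}] ⇒ (1 − 1/25z)y_{n+1} = (1 + 24/25z)y_n
  so R(z) = (1 + 24/25z)/(1 − 1/25z).

Boundary: |R(x)|=1, x<0.
x=-1.29: |R|=0.2267
R=−1: 1+24/25x = −1+1/25x ⇒ -23/25x=2 ⇒ x=2/(-23/25)=-2.1739
Confirm numerically:
  x=-1.922: |R|=0.78479 <1
  x=-1.128: |R|=0.07930 <1
  x=-0.890: |R|=0.14059 <1
  x=-2.680: |R|=1.42052 >1
  x=-2.582: |R|=1.34029 >1
So |R|<1 on (-2.1739, 0).

z∈(-2.1739,0).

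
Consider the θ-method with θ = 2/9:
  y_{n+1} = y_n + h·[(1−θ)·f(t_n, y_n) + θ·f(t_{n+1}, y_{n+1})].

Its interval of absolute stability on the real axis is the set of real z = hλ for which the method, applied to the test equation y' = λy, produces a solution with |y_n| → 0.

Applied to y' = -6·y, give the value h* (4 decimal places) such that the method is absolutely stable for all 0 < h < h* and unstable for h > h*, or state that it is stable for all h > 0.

Set f=λy, z=hλ:
  y_{n+1} = y_n + z·[7/9·y_n + 2/9·y_{n+1}] ⇒ (1 − 2/9z)y_{n+1} = (1 + 7/9z)y_n
  so R(z) = (1 + 7/9z)/(1 − 2/9z).

Boundary: |R(x)|=1, x<0.
x=-1.09: |R|=0.1225
R=−1: 1+7/9x = −1+2/9x ⇒ -5/9x=2 ⇒ x=2/(-5/9)=-3.6000
Confirm numerically:
  x=-2.537: |R|=0.62235 <1
  x=-1.869: |R|=0.32054 <1
  x=-1.837: |R|=0.30448 <1
  x=-4.030: |R|=1.12603 >1
  x=-3.735: |R|=1.04098 >1
  x=-3.656: |R|=1.01717 >1
So |R|<1 on (-3.6000, 0).

(-3.6000,0); λ=-6 ⇒ h* = (18/5)/6 = 0.6000.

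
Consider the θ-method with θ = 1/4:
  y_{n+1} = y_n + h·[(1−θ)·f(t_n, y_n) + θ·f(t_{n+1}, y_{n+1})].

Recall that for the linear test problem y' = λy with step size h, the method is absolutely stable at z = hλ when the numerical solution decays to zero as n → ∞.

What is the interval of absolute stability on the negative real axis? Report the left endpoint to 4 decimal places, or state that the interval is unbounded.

(-4.0000, 0).

Test eqn y'=λy, z=hλ:
  y_{n+1} = y_n + z·[3/4·y_n + 1/4·y_{n+1}] ⇒ (1 − 1/4z)y_{n+1} = (1 + 3/4z)y_n
  R(z) = (1 + 3/4z)/(1 − 1/4z).

Boundary: |R(x)|=1, x<0.
x=-0.34: |R|=0.6866
R=−1: 1+3/4x = −1+1/4x ⇒ -1/2x=2 ⇒ x=2/(-1/2)=-4.0000
Confirm numerically:
  x=-3.117: |R|=0.75186 <1
  x=-2.079: |R|=0.36799 <1
  x=-1.701: |R|=0.19347 <1
  x=-4.549: |R|=1.12844 >1
  x=-4.024: |R|=1.00598 >1
Stable set (-4.0000, 0).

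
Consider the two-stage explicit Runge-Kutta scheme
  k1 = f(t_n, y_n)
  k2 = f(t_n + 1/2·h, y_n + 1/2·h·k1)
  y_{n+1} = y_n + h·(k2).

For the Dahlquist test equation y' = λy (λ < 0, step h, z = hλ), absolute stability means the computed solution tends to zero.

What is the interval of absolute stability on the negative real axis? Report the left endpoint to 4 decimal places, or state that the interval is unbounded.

Set f=λy, z=hλ:
  k1=λy_n ⇒ h·k1=z·y_n;  k2=λ(1+1/2z)y_n ⇒ h·k2=z(1+1/2z)y_n
  y_{n+1}/y_n = 1 + z(1+1/2z) = 1 + z + 1/2z²
  Hence R(z) = 1 + z + 1/2z².

Solve |R(x)|<1 on ℝ⁻.
x=-0.48: |R|=0.6352
R=1: x+1/2x²=0 ⇒ x=−2=-2.0000; min R=1−1/(4·1/2)=0.5000>−1
Confirm numerically:
  x=-1.976: |R|=0.97629 <1
  x=-1.644: |R|=0.70737 <1
  x=-1.574: |R|=0.66474 <1
  x=-2.308: |R|=1.35543 >1
  x=-2.105: |R|=1.11051 >1
Interval (-2.0000, 0).

(-2.0000, 0).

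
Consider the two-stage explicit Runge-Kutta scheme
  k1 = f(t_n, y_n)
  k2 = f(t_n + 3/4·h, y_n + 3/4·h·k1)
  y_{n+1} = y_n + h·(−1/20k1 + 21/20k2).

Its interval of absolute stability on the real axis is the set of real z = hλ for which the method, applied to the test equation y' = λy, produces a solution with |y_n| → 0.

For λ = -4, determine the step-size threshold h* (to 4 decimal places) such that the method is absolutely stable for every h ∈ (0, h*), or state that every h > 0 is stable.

On y'=λy, z=hλ:
  k1=λy_n ⇒ h·k1=z·y_n;  k2=λ(1+3/4z)y_n ⇒ h·k2=z(1+3/4z)y_n
  y_{n+1}/y_n = 1 − 1/20z + 21/20z(1+3/4z) = 1 + z + 63/80z²
  Hence R(z) = 1 + z + 63/80z².

Find x<0 with |R(x)|<1.
x=-1.55: |R|=1.3420
R=1: x+63/80x²=0 ⇒ x=−80/63=-1.2698; min R=1−1/(4·63/80)=0.6825>−1
Confirm numerically:
  x=-0.922: |R|=0.74744 <1
  x=-0.808: |R|=0.70613 <1
  x=-0.734: |R|=0.69027 <1
  x=-1.843: |R|=1.83186 >1
  x=-1.551: |R|=1.34341 >1
So |R|<1 on (-1.2698, 0).

(-1.2698,0); λ=-4 ⇒ h* = (80/63)/4 = 0.3175.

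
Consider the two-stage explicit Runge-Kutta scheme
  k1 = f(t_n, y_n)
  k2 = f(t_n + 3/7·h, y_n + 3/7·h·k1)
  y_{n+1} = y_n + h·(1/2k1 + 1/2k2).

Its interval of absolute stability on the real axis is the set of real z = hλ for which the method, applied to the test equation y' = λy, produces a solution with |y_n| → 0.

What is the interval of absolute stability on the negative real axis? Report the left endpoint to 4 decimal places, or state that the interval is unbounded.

Test eqn y'=λy, z=hλ:
  k1=λy_n ⇒ h·k1=z·y_n;  k2=λ(1+3/7z)y_n ⇒ h·k2=z(1+3/7z)y_n
  y_{n+1}/y_n = 1 + 1/2z + 1/2z(1+3/7z) = 1 + z + 3/14z²
  R(z) = 1 + z + 3/14z².

Solve |R(x)|<1 on ℝ⁻.
x=-1.52: |R|=0.0249
R=1: x+3/14x²=0 ⇒ x=−14/3=-4.6667; min R=1−1/(4·3/14)=-0.1667>−1
Confirm numerically:
  x=-4.396: |R|=0.74503 <1
  x=-3.403: |R|=0.07852 <1
  x=-3.206: |R|=0.00348 <1
  x=-4.889: |R|=1.23293 >1
  x=-4.870: |R|=1.21219 >1
  x=-4.798: |R|=1.13503 >1
Interval (-4.6667, 0).

(-4.6667, 0).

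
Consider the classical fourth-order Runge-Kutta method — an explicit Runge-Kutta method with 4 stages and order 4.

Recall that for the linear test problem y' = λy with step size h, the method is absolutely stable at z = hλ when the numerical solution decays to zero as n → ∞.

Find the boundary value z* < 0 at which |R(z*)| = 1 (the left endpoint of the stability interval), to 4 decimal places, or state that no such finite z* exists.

With y'=λy (z=hλ):
  order 4, 4-stage ⇒ R(z)=1+z+z^2/2+z^3/6+z^4/24
  (e.g. R(-0.89)=0.41470, |R|=0.41470)

Boundary: |R(x)|=1, x<0.
x=-0.89: |R|=0.4147
|R(-3.14)|=1.6804 |R(-2.96)|=1.2970 |R(-2.26)|=0.4569
Bisect:
  x_lo=-3.1817 |R|=1.7818  x_hi=-0.0660 |R|=0.9361
  mid=-1.62388 |R|=0.27066 →hi
  mid=-2.40281 |R|=0.56072 →hi
  mid=-2.79228 |R|=1.01059 →lo
  mid=-2.59755 |R|=0.75192 →hi
  mid=-2.69491 |R|=0.87207 →hi
  mid=-2.74360 |R|=0.93893 →hi
  mid=-2.76794 |R|=0.97415 →hi
  mid=-2.78011 |R|=0.99221 →hi
  ...
  [-2.78543,-2.78524] ⇒ x*=-2.7853
Stable set (-2.7853, 0).

left endpoint -2.7853.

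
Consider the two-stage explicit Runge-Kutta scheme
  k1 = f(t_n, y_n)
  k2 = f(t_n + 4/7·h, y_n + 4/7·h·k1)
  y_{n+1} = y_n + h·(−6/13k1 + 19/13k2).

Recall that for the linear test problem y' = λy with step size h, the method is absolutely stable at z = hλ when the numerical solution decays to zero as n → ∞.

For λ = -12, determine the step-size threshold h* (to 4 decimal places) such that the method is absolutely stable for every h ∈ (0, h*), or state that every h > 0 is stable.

(-1.1974,0); λ=-12 ⇒ h* = (91/76)/12 = 0.0998.

On y'=λy, z=hλ:
  k1=λy_n ⇒ h·k1=z·y_n;  k2=λ(1+4/7z)y_n ⇒ h·k2=z(1+4/7z)y_n
  y_{n+1}/y_n = 1 − 6/13z + 19/13z(1+4/7z) = 1 + z + 76/91z²
  R(z) = 1 + z + 76/91z².

Solve |R(x)|<1 on ℝ⁻.
x=-0.88: |R|=0.7668
R=1: x+76/91x²=0 ⇒ x=−91/76=-1.1974; min R=1−1/(4·76/91)=0.7007>−1
Confirm numerically:
  x=-1.056: |R|=0.87532 <1
  x=-0.971: |R|=0.81643 <1
  x=-0.912: |R|=0.78264 <1
  x=-0.481: |R|=0.71222 <1
  x=-1.534: |R|=1.43127 >1
  x=-1.449: |R|=1.30451 >1
  x=-1.229: |R|=1.03247 >1
So |R|<1 on (-1.1974, 0).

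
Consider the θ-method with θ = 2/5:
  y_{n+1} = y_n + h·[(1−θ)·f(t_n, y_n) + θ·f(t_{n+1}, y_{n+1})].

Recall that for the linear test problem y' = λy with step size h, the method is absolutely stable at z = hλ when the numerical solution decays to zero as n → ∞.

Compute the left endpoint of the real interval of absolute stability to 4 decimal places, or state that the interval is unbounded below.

left endpoint -10.0000.

Test eqn y'=λy, z=hλ:
  y_{n+1} = y_n + z·[3/5·y_n + 2/5·y_{n+1}] ⇒ (1 − 2/5z)y_{n+1} = (1 + 3/5z)y_n
  Hence R(z) = (1 + 3/5z)/(1 − 2/5z).

Find x<0 with |R(x)|<1.
x=-0.42: |R|=0.6404
R=−1: 1+3/5x = −1+2/5x ⇒ -1/5x=2 ⇒ x=2/(-1/5)=-10.0000
Confirm numerically:
  x=-9.944: |R|=0.99775 <1
  x=-7.657: |R|=0.88466 <1
  x=-7.196: |R|=0.85540 <1
  x=-6.346: |R|=0.79347 <1
  x=-10.560: |R|=1.02144 >1
  x=-10.026: |R|=1.00104 >1
So |R|<1 on (-10.0000, 0).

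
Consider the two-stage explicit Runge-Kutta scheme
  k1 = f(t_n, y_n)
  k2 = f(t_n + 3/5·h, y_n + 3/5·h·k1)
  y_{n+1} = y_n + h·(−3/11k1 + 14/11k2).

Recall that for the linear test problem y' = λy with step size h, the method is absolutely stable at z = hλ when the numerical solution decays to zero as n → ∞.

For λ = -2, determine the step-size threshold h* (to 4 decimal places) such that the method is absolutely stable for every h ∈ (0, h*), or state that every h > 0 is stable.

(-1.3095,0); λ=-2 ⇒ h* = (55/42)/2 = 0.6548.

With y'=λy (z=hλ):
  k1=λy_n ⇒ h·k1=z·y_n;  k2=λ(1+3/5z)y_n ⇒ h·k2=z(1+3/5z)y_n
  y_{n+1}/y_n = 1 − 3/11z + 14/11z(1+3/5z) = 1 + z + 42/55z²
  Hence R(z) = 1 + z + 42/55z².

Find x<0 with |R(x)|<1.
x=-1.21: |R|=0.9080
R=1: x+42/55x²=0 ⇒ x=−55/42=-1.3095; min R=1−1/(4·42/55)=0.6726>−1
Confirm numerically:
  x=-1.207: |R|=0.90550 <1
  x=-1.149: |R|=0.85915 <1
  x=-1.037: |R|=0.78419 <1
  x=-1.846: |R|=1.75626 >1
  x=-1.802: |R|=1.67768 >1
  x=-1.566: |R|=1.30671 >1
Stable set (-1.3095, 0).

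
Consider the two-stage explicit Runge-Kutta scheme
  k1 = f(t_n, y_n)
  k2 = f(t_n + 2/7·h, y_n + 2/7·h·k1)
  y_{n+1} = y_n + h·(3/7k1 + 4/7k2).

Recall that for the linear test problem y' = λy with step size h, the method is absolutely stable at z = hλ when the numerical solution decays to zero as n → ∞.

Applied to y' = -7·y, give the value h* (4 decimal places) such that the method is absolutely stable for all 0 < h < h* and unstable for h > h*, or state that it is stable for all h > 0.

(-6.1250,0); λ=-7 ⇒ h* = (49/8)/7 = 0.8750.

With y'=λy (z=hλ):
  k1=λy_n ⇒ h·k1=z·y_n;  k2=λ(1+2/7z)y_n ⇒ h·k2=z(1+2/7z)y_n
  y_{n+1}/y_n = 1 + 3/7z + 4/7z(1+2/7z) = 1 + z + 8/49z²
  ⇒ R(z) = 1 + z + 8/49z².

Need |R(x)|<1, x<0.
x=-1.46: |R|=0.1120
R=1: x+8/49x²=0 ⇒ x=−49/8=-6.1250; min R=1−1/(4·8/49)=-0.5312>−1
Confirm numerically:
  x=-5.636: |R|=0.55004 <1
  x=-4.224: |R|=0.31099 <1
  x=-4.039: |R|=0.37557 <1
  x=-3.907: |R|=0.41481 <1
  x=-6.514: |R|=1.41371 >1
  x=-6.489: |R|=1.38563 >1
  x=-6.478: |R|=1.37334 >1
Interval (-6.1250, 0).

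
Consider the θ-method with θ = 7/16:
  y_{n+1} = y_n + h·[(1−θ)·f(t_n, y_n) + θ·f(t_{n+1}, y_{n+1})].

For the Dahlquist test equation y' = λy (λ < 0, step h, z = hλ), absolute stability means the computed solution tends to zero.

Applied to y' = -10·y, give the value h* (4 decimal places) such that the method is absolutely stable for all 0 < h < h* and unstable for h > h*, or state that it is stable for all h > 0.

Test eqn y'=λy, z=hλ:
  y_{n+1} = y_n + z·[9/16·y_n + 7/16·y_{n+1}] ⇒ (1 − 7/16z)y_{n+1} = (1 + 9/16z)y_n
  Hence R(z) = (1 + 9/16z)/(1 − 7/16z).

Solve |R(x)|<1 on ℝ⁻.
x=-0.97: |R|=0.3190
R=−1: 1+9/16x = −1+7/16x ⇒ -1/8x=2 ⇒ x=2/(-1/8)=-16.0000
Confirm numerically:
  x=-12.252: |R|=0.92634 <1
  x=-10.970: |R|=0.89158 <1
  x=-7.305: |R|=0.74097 <1
  x=-6.890: |R|=0.71633 <1
  x=-16.431: |R|=1.00658 >1
  x=-16.300: |R|=1.00461 >1
So |R|<1 on (-16.0000, 0).

(-16.0000,0); λ=-10 ⇒ h* = (16)/10 = 1.6000.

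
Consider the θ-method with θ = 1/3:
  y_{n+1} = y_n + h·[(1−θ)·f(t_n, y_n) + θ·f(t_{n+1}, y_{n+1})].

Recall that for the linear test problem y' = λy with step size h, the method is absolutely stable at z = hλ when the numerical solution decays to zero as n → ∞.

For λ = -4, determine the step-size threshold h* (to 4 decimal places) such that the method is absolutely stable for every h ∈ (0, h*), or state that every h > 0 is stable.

(-6.0000,0); λ=-4 ⇒ h* = (6)/4 = 1.5000.

Set f=λy, z=hλ:
  y_{n+1} = y_n + z·[2/3·y_n + 1/3·y_{n+1}] ⇒ (1 − 1/3z)y_{n+1} = (1 + 2/3z)y_n
  ⇒ R(z) = (1 + 2/3z)/(1 − 1/3z).

Find x<0 with |R(x)|<1.
x=-0.94: |R|=0.2843
R=−1: 1+2/3x = −1+1/3x ⇒ -1/3x=2 ⇒ x=2/(-1/3)=-6.0000
Confirm numerically:
  x=-3.677: |R|=0.65209 <1
  x=-3.590: |R|=0.63429 <1
  x=-3.275: |R|=0.56574 <1
  x=-6.334: |R|=1.03578 >1
  x=-6.206: |R|=1.02238 >1
  x=-6.091: |R|=1.01001 >1
So |R|<1 on (-6.0000, 0).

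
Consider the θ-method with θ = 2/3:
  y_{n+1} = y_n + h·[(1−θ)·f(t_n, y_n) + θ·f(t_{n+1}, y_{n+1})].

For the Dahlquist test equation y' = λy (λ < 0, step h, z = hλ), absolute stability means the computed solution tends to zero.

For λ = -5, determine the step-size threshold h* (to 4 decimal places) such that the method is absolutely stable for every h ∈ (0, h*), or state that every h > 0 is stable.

Set f=λy, z=hλ:
  y_{n+1} = y_n + z·[1/3·y_n + 2/3·y_{n+1}] ⇒ (1 − 2/3z)y_{n+1} = (1 + 1/3z)y_n
  Hence R(z) = (1 + 1/3z)/(1 − 2/3z).

Boundary: |R(x)|=1, x<0.
x=-0.8: |R|=0.4783
x=-2: |R|=0.1429
x=-10: |R|=0.3043
x=-100: |R|=0.4778
θ=2/3≥1/2 ⇒ |1+1/3x|<|1−2/3x| ∀x<0 ⇒ unbounded interval.

unbounded; (−∞, 0). Any h>0 works for λ=-5.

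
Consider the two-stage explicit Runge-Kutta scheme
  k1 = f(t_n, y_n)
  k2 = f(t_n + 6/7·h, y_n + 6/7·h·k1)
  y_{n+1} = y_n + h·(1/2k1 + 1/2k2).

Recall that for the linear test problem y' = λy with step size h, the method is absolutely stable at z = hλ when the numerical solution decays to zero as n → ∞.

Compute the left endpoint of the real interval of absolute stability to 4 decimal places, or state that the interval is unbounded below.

left endpoint -2.3333.

With y'=λy (z=hλ):
  k1=λy_n ⇒ h·k1=z·y_n;  k2=λ(1+6/7z)y_n ⇒ h·k2=z(1+6/7z)y_n
  y_{n+1}/y_n = 1 + 1/2z + 1/2z(1+6/7z) = 1 + z + 3/7z²
  so R(z) = 1 + z + 3/7z².

Find x<0 with |R(x)|<1.
x=-1.02: |R|=0.4259
R=1: x+3/7x²=0 ⇒ x=−7/3=-2.3333; min R=1−1/(4·3/7)=0.4167>−1
Confirm numerically:
  x=-1.065: |R|=0.42110 <1
  x=-1.060: |R|=0.42154 <1
  x=-1.024: |R|=0.42539 <1
  x=-2.815: |R|=1.58110 >1
  x=-2.800: |R|=1.56000 >1
  x=-2.436: |R|=1.10718 >1
Stable set (-2.3333, 0).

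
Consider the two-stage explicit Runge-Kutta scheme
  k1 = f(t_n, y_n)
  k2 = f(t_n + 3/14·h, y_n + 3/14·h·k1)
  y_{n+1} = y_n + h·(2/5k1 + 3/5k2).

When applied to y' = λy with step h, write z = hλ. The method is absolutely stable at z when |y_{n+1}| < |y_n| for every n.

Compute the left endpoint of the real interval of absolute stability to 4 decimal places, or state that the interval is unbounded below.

z* = -7.7778.

With y'=λy (z=hλ):
  k1=λy_n ⇒ h·k1=z·y_n;  k2=λ(1+3/14z)y_n ⇒ h·k2=z(1+3/14z)y_n
  y_{n+1}/y_n = 1 + 2/5z + 3/5z(1+3/14z) = 1 + z + 9/70z²
  R(z) = 1 + z + 9/70z².

Boundary: |R(x)|=1, x<0.
x=-1.14: |R|=0.0271
R=1: x+9/70x²=0 ⇒ x=−70/9=-7.7778; min R=1−1/(4·9/70)=-0.9444>−1
Confirm numerically:
  x=-6.482: |R|=0.07990 <1
  x=-5.304: |R|=0.68698 <1
  x=-4.225: |R|=0.92992 <1
  x=-8.074: |R|=1.30750 >1
  x=-8.024: |R|=1.25402 >1
  x=-7.908: |R|=1.13240 >1
Stable set (-7.7778, 0).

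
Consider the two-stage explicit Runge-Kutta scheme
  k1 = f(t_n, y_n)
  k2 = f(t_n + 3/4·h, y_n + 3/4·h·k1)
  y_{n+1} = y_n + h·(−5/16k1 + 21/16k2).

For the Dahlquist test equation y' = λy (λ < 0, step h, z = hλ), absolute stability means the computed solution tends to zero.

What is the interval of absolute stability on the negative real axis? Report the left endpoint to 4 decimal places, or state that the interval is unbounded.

Test eqn y'=λy, z=hλ:
  k1=λy_n ⇒ h·k1=z·y_n;  k2=λ(1+3/4z)y_n ⇒ h·k2=z(1+3/4z)y_n
  y_{n+1}/y_n = 1 − 5/16z + 21/16z(1+3/4z) = 1 + z + 63/64z²
  R(z) = 1 + z + 63/64z².

Boundary: |R(x)|=1, x<0.
x=-0.79: |R|=0.8243
R=1: x+63/64x²=0 ⇒ x=−64/63=-1.0159; min R=1−1/(4·63/64)=0.7460>−1
Confirm numerically:
  x=-0.850: |R|=0.86121 <1
  x=-0.655: |R|=0.76732 <1
  x=-0.478: |R|=0.74691 <1
  x=-1.319: |R|=1.39358 >1
  x=-1.238: |R|=1.27070 >1
  x=-1.205: |R|=1.22434 >1
So |R|<1 on (-1.0159, 0).

z∈(-1.0159,0).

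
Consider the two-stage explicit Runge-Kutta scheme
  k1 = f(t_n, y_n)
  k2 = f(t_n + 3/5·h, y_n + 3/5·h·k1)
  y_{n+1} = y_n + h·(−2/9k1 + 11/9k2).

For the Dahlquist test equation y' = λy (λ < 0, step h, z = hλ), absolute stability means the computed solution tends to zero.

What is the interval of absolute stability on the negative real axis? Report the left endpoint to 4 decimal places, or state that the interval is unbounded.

(-1.3636, 0).

On y'=λy, z=hλ:
  k1=λy_n ⇒ h·k1=z·y_n;  k2=λ(1+3/5z)y_n ⇒ h·k2=z(1+3/5z)y_n
  y_{n+1}/y_n = 1 − 2/9z + 11/9z(1+3/5z) = 1 + z + 11/15z²
  ⇒ R(z) = 1 + z + 11/15z².

Need |R(x)|<1, x<0.
x=-1.2: |R|=0.8560
R=1: x+11/15x²=0 ⇒ x=−15/11=-1.3636; min R=1−1/(4·11/15)=0.6591>−1
Confirm numerically:
  x=-1.318: |R|=0.95589 <1
  x=-1.146: |R|=0.81710 <1
  x=-0.735: |R|=0.66117 <1
  x=-1.793: |R|=1.56456 >1
  x=-1.739: |R|=1.47869 >1
  x=-1.418: |R|=1.05653 >1
Stable set (-1.3636, 0).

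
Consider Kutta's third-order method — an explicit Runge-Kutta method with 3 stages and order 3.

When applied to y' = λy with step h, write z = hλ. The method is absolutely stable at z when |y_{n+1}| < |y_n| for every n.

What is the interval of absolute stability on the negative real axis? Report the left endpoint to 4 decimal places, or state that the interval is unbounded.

Set f=λy, z=hλ:
  order 3, 3-stage ⇒ R(z)=1+z+z^2/2+z^3/6
  (e.g. R(-0.67)=0.50432, |R|=0.50432)

Boundary: |R(x)|=1, x<0.
x=-0.67: |R|=0.5043
|R(-2.79)|=1.5176 |R(-1.17)|=0.2475 |R(-0.55)|=0.5735
Bisect:
  x_lo=-2.8640 |R|=1.6780  x_hi=-0.0913 |R|=0.9127
  mid=-1.47766 |R|=0.07634 →hi
  mid=-2.17082 |R|=0.51958 →hi
  mid=-2.51740 |R|=1.00768 →lo
  mid=-2.34411 |R|=0.74345 →hi
  mid=-2.43076 |R|=0.87019 →hi
  mid=-2.47408 |R|=0.93755 →hi
  mid=-2.49574 |R|=0.97226 →hi
  mid=-2.50657 |R|=0.98988 →hi
  mid=-2.51199 |R|=0.99876 →hi
  mid=-2.51470 |R|=1.00321 →lo
  ...
  [-2.51283,-2.51266] ⇒ x*=-2.5127
Interval (-2.5127, 0).

z∈(-2.5127,0).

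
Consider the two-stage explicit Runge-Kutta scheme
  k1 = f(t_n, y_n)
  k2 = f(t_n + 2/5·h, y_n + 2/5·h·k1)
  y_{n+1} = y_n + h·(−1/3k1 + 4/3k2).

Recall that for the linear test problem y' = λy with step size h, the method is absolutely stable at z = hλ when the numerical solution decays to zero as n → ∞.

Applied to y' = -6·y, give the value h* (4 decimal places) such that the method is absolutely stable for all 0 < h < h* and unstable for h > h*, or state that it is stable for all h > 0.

Set f=λy, z=hλ:
  k1=λy_n ⇒ h·k1=z·y_n;  k2=λ(1+2/5z)y_n ⇒ h·k2=z(1+2/5z)y_n
  y_{n+1}/y_n = 1 − 1/3z + 4/3z(1+2/5z) = 1 + z + 8/15z²
  ⇒ R(z) = 1 + z + 8/15z².

Find x<0 with |R(x)|<1.
x=-0.51: |R|=0.6287
R=1: x+8/15x²=0 ⇒ x=−15/8=-1.8750; min R=1−1/(4·8/15)=0.5312>−1
Confirm numerically:
  x=-1.554: |R|=0.73396 <1
  x=-1.295: |R|=0.59941 <1
  x=-1.079: |R|=0.54193 <1
  x=-2.365: |R|=1.61805 >1
  x=-1.993: |R|=1.12543 >1
  x=-1.907: |R|=1.03255 >1
So |R|<1 on (-1.8750, 0).

(-1.8750,0); λ=-6 ⇒ h* = (15/8)/6 = 0.3125.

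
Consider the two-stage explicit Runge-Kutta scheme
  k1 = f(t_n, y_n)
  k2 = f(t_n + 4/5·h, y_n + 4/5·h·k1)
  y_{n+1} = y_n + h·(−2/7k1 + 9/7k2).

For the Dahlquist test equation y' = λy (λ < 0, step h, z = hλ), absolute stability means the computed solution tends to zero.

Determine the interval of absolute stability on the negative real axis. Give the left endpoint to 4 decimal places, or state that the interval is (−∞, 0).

z∈(-0.9722,0).

Set f=λy, z=hλ:
  k1=λy_n ⇒ h·k1=z·y_n;  k2=λ(1+4/5z)y_n ⇒ h·k2=z(1+4/5z)y_n
  y_{n+1}/y_n = 1 − 2/7z + 9/7z(1+4/5z) = 1 + z + 36/35z²
  R(z) = 1 + z + 36/35z².

Boundary: |R(x)|=1, x<0.
x=-1.43: |R|=1.6733
R=1: x+36/35x²=0 ⇒ x=−35/36=-0.9722; min R=1−1/(4·36/35)=0.7569>−1
Confirm numerically:
  x=-0.654: |R|=0.78594 <1
  x=-0.564: |R|=0.76318 <1
  x=-0.447: |R|=0.75852 <1
  x=-1.297: |R|=1.43327 >1
  x=-1.049: |R|=1.08284 >1
So |R|<1 on (-0.9722, 0).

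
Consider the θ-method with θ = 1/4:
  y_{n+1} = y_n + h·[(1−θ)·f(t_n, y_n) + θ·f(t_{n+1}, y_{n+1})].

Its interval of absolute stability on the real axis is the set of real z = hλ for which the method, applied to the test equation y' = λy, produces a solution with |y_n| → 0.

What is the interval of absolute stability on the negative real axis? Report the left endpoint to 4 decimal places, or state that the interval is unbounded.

(-4.0000, 0).

Test eqn y'=λy, z=hλ:
  y_{n+1} = y_n + z·[3/4·y_n + 1/4·y_{n+1}] ⇒ (1 − 1/4z)y_{n+1} = (1 + 3/4z)y_n
  ⇒ R(z) = (1 + 3/4z)/(1 − 1/4z).

Find x<0 with |R(x)|<1.
x=-1.33: |R|=0.0019
R=−1: 1+3/4x = −1+1/4x ⇒ -1/2x=2 ⇒ x=2/(-1/2)=-4.0000
Confirm numerically:
  x=-3.534: |R|=0.87629 <1
  x=-3.090: |R|=0.74330 <1
  x=-2.697: |R|=0.61087 <1
  x=-2.425: |R|=0.50973 <1
  x=-4.540: |R|=1.12646 >1
  x=-4.374: |R|=1.08932 >1
So |R|<1 on (-4.0000, 0).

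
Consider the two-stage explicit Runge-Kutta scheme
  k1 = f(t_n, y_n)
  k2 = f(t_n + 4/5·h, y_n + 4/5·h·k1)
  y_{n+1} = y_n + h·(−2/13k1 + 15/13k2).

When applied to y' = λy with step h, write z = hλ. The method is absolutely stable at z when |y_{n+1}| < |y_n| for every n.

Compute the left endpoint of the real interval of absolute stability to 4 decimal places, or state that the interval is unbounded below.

With y'=λy (z=hλ):
  k1=λy_n ⇒ h·k1=z·y_n;  k2=λ(1+4/5z)y_n ⇒ h·k2=z(1+4/5z)y_n
  y_{n+1}/y_n = 1 − 2/13z + 15/13z(1+4/5z) = 1 + z + 12/13z²
  R(z) = 1 + z + 12/13z².

Need |R(x)|<1, x<0.
x=-1.03: |R|=0.9493
R=1: x+12/13x²=0 ⇒ x=−13/12=-1.0833; min R=1−1/(4·12/13)=0.7292>−1
Confirm numerically:
  x=-1.008: |R|=0.92991 <1
  x=-0.746: |R|=0.76771 <1
  x=-0.707: |R|=0.75440 <1
  x=-0.513: |R|=0.72993 <1
  x=-1.472: |R|=1.52811 >1
  x=-1.349: |R|=1.33082 >1
Stable set (-1.0833, 0).

left endpoint -1.0833.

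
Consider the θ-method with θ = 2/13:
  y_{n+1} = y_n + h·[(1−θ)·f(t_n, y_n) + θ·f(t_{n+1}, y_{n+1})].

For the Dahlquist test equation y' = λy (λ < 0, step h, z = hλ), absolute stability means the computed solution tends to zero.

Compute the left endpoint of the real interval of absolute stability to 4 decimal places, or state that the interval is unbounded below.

z* = -2.8889.

On y'=λy, z=hλ:
  y_{n+1} = y_n + z·[11/13·y_n + 2/13·y_{n+1}] ⇒ (1 − 2/13z)y_{n+1} = (1 + 11/13z)y_n
  R(z) = (1 + 11/13z)/(1 − 2/13z).

Boundary: |R(x)|=1, x<0.
x=-0.74: |R|=0.3356
R=−1: 1+11/13x = −1+2/13x ⇒ -9/13x=2 ⇒ x=2/(-9/13)=-2.8889
Confirm numerically:
  x=-2.849: |R|=0.98080 <1
  x=-2.741: |R|=0.92798 <1
  x=-2.451: |R|=0.77986 <1
  x=-2.153: |R|=0.61730 <1
  x=-3.357: |R|=1.21371 >1
  x=-3.069: |R|=1.08470 >1
  x=-3.046: |R|=1.07406 >1
Interval (-2.8889, 0).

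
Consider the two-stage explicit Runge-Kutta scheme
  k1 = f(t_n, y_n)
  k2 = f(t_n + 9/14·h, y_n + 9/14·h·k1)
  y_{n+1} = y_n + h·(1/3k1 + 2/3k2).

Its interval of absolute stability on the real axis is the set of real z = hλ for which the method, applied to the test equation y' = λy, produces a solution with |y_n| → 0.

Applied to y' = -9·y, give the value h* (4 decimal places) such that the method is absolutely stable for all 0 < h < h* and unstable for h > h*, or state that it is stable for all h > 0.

Set f=λy, z=hλ:
  k1=λy_n ⇒ h·k1=z·y_n;  k2=λ(1+9/14z)y_n ⇒ h·k2=z(1+9/14z)y_n
  y_{n+1}/y_n = 1 + 1/3z + 2/3z(1+9/14z) = 1 + z + 3/7z²
  Hence R(z) = 1 + z + 3/7z².

Solve |R(x)|<1 on ℝ⁻.
x=-1.74: |R|=0.5575
R=1: x+3/7x²=0 ⇒ x=−7/3=-2.3333; min R=1−1/(4·3/7)=0.4167>−1
Confirm numerically:
  x=-2.066: |R|=0.76330 <1
  x=-1.587: |R|=0.49239 <1
  x=-1.424: |R|=0.44505 <1
  x=-1.083: |R|=0.41967 <1
  x=-2.583: |R|=1.27638 >1
  x=-2.500: |R|=1.17857 >1
Stable set (-2.3333, 0).

(-2.3333,0); λ=-9 ⇒ h* = (7/3)/9 = 0.2593.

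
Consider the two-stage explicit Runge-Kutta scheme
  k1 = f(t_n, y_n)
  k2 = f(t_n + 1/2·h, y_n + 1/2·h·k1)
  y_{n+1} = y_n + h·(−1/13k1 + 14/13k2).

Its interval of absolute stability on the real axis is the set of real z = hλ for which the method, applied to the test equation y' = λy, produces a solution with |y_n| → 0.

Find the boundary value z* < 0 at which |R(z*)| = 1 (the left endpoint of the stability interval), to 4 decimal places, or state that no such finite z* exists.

On y'=λy, z=hλ:
  k1=λy_n ⇒ h·k1=z·y_n;  k2=λ(1+1/2z)y_n ⇒ h·k2=z(1+1/2z)y_n
  y_{n+1}/y_n = 1 − 1/13z + 14/13z(1+1/2z) = 1 + z + 7/13z²
  Hence R(z) = 1 + z + 7/13z².

Need |R(x)|<1, x<0.
x=-0.6: |R|=0.5938
R=1: x+7/13x²=0 ⇒ x=−13/7=-1.8571; min R=1−1/(4·7/13)=0.5357>−1
Confirm numerically:
  x=-1.573: |R|=0.75933 <1
  x=-1.382: |R|=0.64642 <1
  x=-1.375: |R|=0.64303 <1
  x=-2.355: |R|=1.63132 >1
  x=-2.143: |R|=1.32986 >1
So |R|<1 on (-1.8571, 0).

z* = -1.8571.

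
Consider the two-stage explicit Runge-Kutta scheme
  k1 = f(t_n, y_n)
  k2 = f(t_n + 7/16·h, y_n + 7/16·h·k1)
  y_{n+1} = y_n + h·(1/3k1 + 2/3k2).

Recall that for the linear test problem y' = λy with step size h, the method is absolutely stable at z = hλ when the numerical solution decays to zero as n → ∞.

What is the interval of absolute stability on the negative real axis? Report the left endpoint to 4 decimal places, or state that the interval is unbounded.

z∈(-3.4286,0).

Set f=λy, z=hλ:
  k1=λy_n ⇒ h·k1=z·y_n;  k2=λ(1+7/16z)y_n ⇒ h·k2=z(1+7/16z)y_n
  y_{n+1}/y_n = 1 + 1/3z + 2/3z(1+7/16z) = 1 + z + 7/24z²
  so R(z) = 1 + z + 7/24z².

Find x<0 with |R(x)|<1.
x=-0.73: |R|=0.4254
R=1: x+7/24x²=0 ⇒ x=−24/7=-3.4286; min R=1−1/(4·7/24)=0.1429>−1
Confirm numerically:
  x=-3.051: |R|=0.66401 <1
  x=-2.157: |R|=0.20002 <1
  x=-2.060: |R|=0.17772 <1
  x=-3.760: |R|=1.36347 >1
  x=-3.498: |R|=1.07083 >1
Stable set (-3.4286, 0).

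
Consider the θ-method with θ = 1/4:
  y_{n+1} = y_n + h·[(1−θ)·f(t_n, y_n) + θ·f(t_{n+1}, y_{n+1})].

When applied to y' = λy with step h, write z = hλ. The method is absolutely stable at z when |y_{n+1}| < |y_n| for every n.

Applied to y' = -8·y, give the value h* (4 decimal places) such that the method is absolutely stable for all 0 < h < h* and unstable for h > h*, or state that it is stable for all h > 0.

(-4.0000,0); λ=-8 ⇒ h* = (4)/8 = 0.5000.

With y'=λy (z=hλ):
  y_{n+1} = y_n + z·[3/4·y_n + 1/4·y_{n+1}] ⇒ (1 − 1/4z)y_{n+1} = (1 + 3/4z)y_n
  so R(z) = (1 + 3/4z)/(1 − 1/4z).

Find x<0 with |R(x)|<1.
x=-0.71: |R|=0.3970
R=−1: 1+3/4x = −1+1/4x ⇒ -1/2x=2 ⇒ x=2/(-1/2)=-4.0000
Confirm numerically:
  x=-3.396: |R|=0.83667 <1
  x=-1.970: |R|=0.31993 <1
  x=-1.657: |R|=0.17165 <1
  x=-4.468: |R|=1.11053 >1
  x=-4.310: |R|=1.07461 >1
  x=-4.165: |R|=1.04042 >1
So |R|<1 on (-4.0000, 0).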